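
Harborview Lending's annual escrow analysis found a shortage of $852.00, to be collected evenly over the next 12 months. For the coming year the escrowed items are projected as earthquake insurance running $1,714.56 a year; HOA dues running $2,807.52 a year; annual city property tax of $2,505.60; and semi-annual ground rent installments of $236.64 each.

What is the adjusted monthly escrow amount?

Earthquake insurance — $1,714.56/yr
HOA dues — $2,807.52/yr
City property tax — $2,505.60/yr
Ground rent — $236.64 × 2 = $473.28/yr
Combined annual = $1,714.56 + $2,807.52 + $2,505.60 + $473.28 = $7,500.96
Per month = $7,500.96 / 12 = $625.08
Shortage per month = $852.00 ÷ 12 = $71.00
New monthly escrow = $625.08 + $71.00 = $696.08

$696.08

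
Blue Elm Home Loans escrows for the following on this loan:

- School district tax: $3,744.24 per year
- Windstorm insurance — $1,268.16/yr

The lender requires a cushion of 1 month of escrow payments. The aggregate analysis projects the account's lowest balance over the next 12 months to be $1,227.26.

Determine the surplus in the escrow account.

$809.56

School district tax — $3,744.24 annually
Windstorm insurance — $1,268.16 annually
Combined annual = $5,012.40
Monthly = $5,012.40 ÷ 12 = $417.70
Required reserve = 1 × $417.70 = $417.70
Excess over cushion: $1,227.26 − $417.70 = $809.56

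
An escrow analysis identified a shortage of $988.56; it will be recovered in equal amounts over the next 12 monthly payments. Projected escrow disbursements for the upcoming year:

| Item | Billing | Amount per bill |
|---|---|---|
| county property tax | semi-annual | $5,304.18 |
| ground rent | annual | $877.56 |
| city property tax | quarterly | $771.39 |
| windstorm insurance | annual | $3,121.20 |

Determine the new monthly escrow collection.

County property tax: $5,304.18 × 2 = $10,608.36/yr
Ground rent: $877.56/yr
City property tax: $771.39 × 4 = $3,085.56/yr
Windstorm insurance: $3,121.20/yr
Annual escrow total = $10,608.36 + $877.56 + $3,085.56 + $3,121.20 = $17,692.68
Per month = $17,692.68 ÷ 12 = $1,474.39
Monthly shortage recovery: $988.56 ÷ 12 = $82.38
New monthly escrow = $1,474.39 + $82.38 = $1,556.77

$1,556.77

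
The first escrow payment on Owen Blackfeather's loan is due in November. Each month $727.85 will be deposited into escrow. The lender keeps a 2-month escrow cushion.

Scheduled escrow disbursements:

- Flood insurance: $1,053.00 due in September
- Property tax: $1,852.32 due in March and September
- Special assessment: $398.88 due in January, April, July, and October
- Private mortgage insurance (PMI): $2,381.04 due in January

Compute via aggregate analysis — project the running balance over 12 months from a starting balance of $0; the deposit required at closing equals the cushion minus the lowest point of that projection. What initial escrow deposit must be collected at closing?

Cushion = 2 × $727.85 = $1,455.70
Trial balance (start $0, +$727.85 each month, − disbursements):
  Nov: +$727.85 → $727.85
  Dec: +$727.85 → $1,455.70
  Jan: +$727.85 − $2,779.92 → -$596.37
  Feb: +$727.85 → $131.48
  Mar: +$727.85 − $1,852.32 → -$992.99
  Apr: +$727.85 − $398.88 → -$664.02
  May: +$727.85 → $63.83
  Jun: +$727.85 → $791.68
  Jul: +$727.85 − $398.88 → $1,120.65
  Aug: +$727.85 → $1,848.50
  Sep: +$727.85 − $2,905.32 → -$328.97
  Oct: +$727.85 − $398.88 → $0.00
Lowest trial balance = -$992.99 (Mar)
Initial deposit = cushion − low point = $1,455.70 − (-$992.99) = $2,448.69

$2,448.69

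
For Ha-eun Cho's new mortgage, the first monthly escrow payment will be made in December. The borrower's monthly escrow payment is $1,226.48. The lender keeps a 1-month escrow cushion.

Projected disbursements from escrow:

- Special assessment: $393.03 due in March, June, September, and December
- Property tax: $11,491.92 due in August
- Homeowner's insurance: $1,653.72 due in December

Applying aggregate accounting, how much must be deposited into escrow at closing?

Cushion = 1 × $1,226.48 = $1,226.48
Trial balance (start $0, +$1,226.48 each month, − disbursements):
  Dec: +$1,226.48 − $2,046.75 → -$820.27
  Jan: +$1,226.48 → $406.21
  Feb: +$1,226.48 → $1,632.69
  Mar: +$1,226.48 − $393.03 → $2,466.14
  Apr: +$1,226.48 → $3,692.62
  May: +$1,226.48 → $4,919.10
  Jun: +$1,226.48 − $393.03 → $5,752.55
  Jul: +$1,226.48 → $6,979.03
  Aug: +$1,226.48 − $11,491.92 → -$3,286.41
  Sep: +$1,226.48 − $393.03 → -$2,452.96
  Oct: +$1,226.48 → -$1,226.48
  Nov: +$1,226.48 → $0.00
Lowest trial balance = -$3,286.41 (Aug)
Initial deposit = cushion − low point = $1,226.48 − (-$3,286.41) = $4,512.89

$4,512.89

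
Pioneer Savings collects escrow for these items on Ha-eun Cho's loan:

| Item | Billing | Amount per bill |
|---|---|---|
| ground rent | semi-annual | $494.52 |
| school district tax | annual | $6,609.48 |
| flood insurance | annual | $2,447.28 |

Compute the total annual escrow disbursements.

$10,045.80

Ground rent = $494.52 × 2 = $989.04
School district tax = $6,609.48
Flood insurance = $2,447.28
Total per year = $989.04 + $6,609.48 + $2,447.28 = $10,045.80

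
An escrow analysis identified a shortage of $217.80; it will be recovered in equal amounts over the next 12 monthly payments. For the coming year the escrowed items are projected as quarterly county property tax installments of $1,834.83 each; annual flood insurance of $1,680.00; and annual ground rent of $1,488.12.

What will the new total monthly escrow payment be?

$893.77

County property tax — $1,834.83 × 4 = $7,339.32 annually
Flood insurance — $1,680.00 annually
Ground rent — $1,488.12 annually
Yearly total = $7,339.32 + $1,680.00 + $1,488.12 = $10,507.44
Monthly = $10,507.44 ÷ 12 = $875.62
Shortage spread = $217.80 ÷ 12 = $18.15/mo
New monthly escrow = $875.62 + $18.15 = $893.77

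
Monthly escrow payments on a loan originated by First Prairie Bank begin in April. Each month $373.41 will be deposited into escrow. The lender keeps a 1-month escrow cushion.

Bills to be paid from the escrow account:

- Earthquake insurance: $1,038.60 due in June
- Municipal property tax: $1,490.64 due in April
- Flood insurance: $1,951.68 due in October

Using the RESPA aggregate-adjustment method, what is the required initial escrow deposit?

$2,240.46

Cushion = 1 × $373.41 = $373.41
Trial balance (start $0, +$373.41 each month, − disbursements):
  Apr: +$373.41 − $1,490.64 → -$1,117.23
  May: +$373.41 → -$743.82
  Jun: +$373.41 − $1,038.60 → -$1,409.01
  Jul: +$373.41 → -$1,035.60
  Aug: +$373.41 → -$662.19
  Sep: +$373.41 → -$288.78
  Oct: +$373.41 − $1,951.68 → -$1,867.05
  Nov: +$373.41 → -$1,493.64
  Dec: +$373.41 → -$1,120.23
  Jan: +$373.41 → -$746.82
  Feb: +$373.41 → -$373.41
  Mar: +$373.41 → $0.00
Lowest trial balance = -$1,867.05 (Oct)
Initial deposit = cushion − low point = $373.41 − (-$1,867.05) = $2,240.46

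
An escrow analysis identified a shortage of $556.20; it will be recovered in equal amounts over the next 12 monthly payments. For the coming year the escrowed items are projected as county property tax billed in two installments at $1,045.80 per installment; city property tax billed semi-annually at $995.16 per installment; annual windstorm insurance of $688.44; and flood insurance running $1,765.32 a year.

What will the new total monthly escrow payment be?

County property tax = $1,045.80 × 2 = $2,091.60/yr
City property tax = $995.16 × 2 = $1,990.32/yr
Windstorm insurance = $688.44/yr
Flood insurance = $1,765.32/yr
Total annual escrow = $2,091.60 + $1,990.32 + $688.44 + $1,765.32 = $6,535.68
Monthly escrow = $6,535.68 / 12 = $544.64
Shortage per month = $556.20 / 12 = $46.35
New monthly escrow = $544.64 + $46.35 = $590.99

$590.99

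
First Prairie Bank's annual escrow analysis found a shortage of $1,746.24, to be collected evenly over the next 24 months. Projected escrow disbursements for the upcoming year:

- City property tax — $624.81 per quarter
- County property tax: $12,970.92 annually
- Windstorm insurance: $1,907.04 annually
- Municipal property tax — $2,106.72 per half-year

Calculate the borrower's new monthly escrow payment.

City property tax = $624.81 × 4 = $2,499.24 per year
County property tax = $12,970.92 per year
Windstorm insurance = $1,907.04 per year
Municipal property tax = $2,106.72 × 2 = $4,213.44 per year
Combined annual = $2,499.24 + $12,970.92 + $1,907.04 + $4,213.44 = $21,590.64
Base monthly escrow = $21,590.64 / 12 = $1,799.22
Shortage spread = $1,746.24 ÷ 24 = $72.76/mo
Adjusted monthly = $1,799.22 + $72.76 = $1,871.98

$1,871.98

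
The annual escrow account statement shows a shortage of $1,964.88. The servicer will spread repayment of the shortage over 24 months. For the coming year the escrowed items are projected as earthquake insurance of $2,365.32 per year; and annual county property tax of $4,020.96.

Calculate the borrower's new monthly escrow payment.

$614.06

Earthquake insurance — $2,365.32 annually
County property tax — $4,020.96 annually
Combined annual = $6,386.28
Per month = $6,386.28 / 12 = $532.19
Shortage per month = $1,964.88 ÷ 24 = $81.87
New monthly escrow = $532.19 + $81.87 = $614.06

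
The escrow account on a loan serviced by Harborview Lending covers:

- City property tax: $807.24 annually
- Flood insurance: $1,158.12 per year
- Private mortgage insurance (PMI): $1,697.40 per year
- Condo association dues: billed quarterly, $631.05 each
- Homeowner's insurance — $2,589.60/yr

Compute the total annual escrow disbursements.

City property tax = $807.24 per year
Flood insurance = $1,158.12 per year
Private mortgage insurance (PMI) = $1,697.40 per year
Condo association dues = $631.05 × 4 = $2,524.20 per year
Homeowner's insurance = $2,589.60 per year
Total per year = $807.24 + $1,158.12 + $1,697.40 + $2,524.20 + $2,589.60 = $8,776.56

$8,776.56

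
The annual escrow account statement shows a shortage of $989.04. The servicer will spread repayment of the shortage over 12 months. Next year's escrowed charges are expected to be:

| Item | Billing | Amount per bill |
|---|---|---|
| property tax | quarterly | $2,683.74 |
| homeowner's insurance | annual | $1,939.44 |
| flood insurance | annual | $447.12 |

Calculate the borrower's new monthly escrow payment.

$1,175.88

Property tax = $2,683.74 × 4 = $10,734.96/yr
Homeowner's insurance = $1,939.44/yr
Flood insurance = $447.12/yr
Combined annual = $13,121.52
Monthly escrow = $13,121.52 / 12 = $1,093.46
Shortage spread = $989.04 / 12 = $82.42/mo
New monthly escrow = $1,093.46 + $82.42 = $1,175.88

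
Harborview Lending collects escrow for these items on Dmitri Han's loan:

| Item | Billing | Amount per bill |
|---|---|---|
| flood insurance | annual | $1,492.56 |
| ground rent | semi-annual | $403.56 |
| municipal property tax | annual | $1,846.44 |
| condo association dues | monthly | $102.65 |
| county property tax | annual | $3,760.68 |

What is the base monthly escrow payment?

$761.55

Flood insurance — $1,492.56/yr
Ground rent — $403.56 × 2 = $807.12/yr
Municipal property tax — $1,846.44/yr
Condo association dues — $102.65 × 12 = $1,231.80/yr
County property tax — $3,760.68/yr
Yearly total = $1,492.56 + $807.12 + $1,846.44 + $1,231.80 + $3,760.68 = $9,138.60
Monthly = $9,138.60 ÷ 12 = $761.55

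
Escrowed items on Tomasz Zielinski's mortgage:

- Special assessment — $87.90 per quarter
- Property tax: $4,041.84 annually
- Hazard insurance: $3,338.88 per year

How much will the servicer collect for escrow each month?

Special assessment: $87.90 × 4 = $351.60 per year
Property tax: $4,041.84 per year
Hazard insurance: $3,338.88 per year
Total per year = $7,732.32
Per month = $7,732.32 ÷ 12 = $644.36

$644.36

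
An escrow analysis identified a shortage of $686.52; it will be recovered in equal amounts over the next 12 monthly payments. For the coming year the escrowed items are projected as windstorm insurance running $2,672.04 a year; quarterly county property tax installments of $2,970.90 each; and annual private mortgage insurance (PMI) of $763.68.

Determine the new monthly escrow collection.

$1,333.82

Windstorm insurance: $2,672.04 annually
County property tax: $2,970.90 × 4 = $11,883.60 annually
Private mortgage insurance (PMI): $763.68 annually
Annual escrow total = $2,672.04 + $11,883.60 + $763.68 = $15,319.32
Base monthly escrow = $15,319.32 ÷ 12 = $1,276.61
Shortage spread = $686.52 ÷ 12 = $57.21/mo
New monthly escrow = $1,276.61 + $57.21 = $1,333.82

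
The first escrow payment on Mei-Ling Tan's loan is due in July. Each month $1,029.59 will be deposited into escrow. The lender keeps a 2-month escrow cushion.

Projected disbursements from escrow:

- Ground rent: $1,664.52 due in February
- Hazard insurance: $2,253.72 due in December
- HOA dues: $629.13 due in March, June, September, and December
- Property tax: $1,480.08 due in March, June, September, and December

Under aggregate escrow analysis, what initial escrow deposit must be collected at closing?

$3,038.74

Cushion = 2 × $1,029.59 = $2,059.18
Trial balance (start $0, +$1,029.59 each month, − disbursements):
  Jul: +$1,029.59 → $1,029.59
  Aug: +$1,029.59 → $2,059.18
  Sep: +$1,029.59 − $2,109.21 → $979.56
  Oct: +$1,029.59 → $2,009.15
  Nov: +$1,029.59 → $3,038.74
  Dec: +$1,029.59 − $4,362.93 → -$294.60
  Jan: +$1,029.59 → $734.99
  Feb: +$1,029.59 − $1,664.52 → $100.06
  Mar: +$1,029.59 − $2,109.21 → -$979.56
  Apr: +$1,029.59 → $50.03
  May: +$1,029.59 → $1,079.62
  Jun: +$1,029.59 − $2,109.21 → $0.00
Lowest trial balance = -$979.56 (Mar)
Initial deposit = cushion − low point = $2,059.18 − (-$979.56) = $3,038.74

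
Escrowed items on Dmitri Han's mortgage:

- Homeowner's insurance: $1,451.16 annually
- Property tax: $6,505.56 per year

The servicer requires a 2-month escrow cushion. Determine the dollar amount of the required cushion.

$1,326.12

Homeowner's insurance = $1,451.16/yr
Property tax = $6,505.56/yr
Total annual escrow = $7,956.72
Base monthly escrow = $7,956.72 ÷ 12 = $663.06
Required cushion = 2 × $663.06 = $1,326.12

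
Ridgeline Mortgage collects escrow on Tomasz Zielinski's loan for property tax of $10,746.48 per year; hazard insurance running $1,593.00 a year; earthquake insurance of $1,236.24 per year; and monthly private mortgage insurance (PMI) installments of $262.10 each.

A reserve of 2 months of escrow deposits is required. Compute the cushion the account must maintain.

$2,786.82

Property tax — $10,746.48/yr
Hazard insurance — $1,593.00/yr
Earthquake insurance — $1,236.24/yr
Private mortgage insurance (PMI) — $262.10 × 12 = $3,145.20/yr
Total per year = $10,746.48 + $1,593.00 + $1,236.24 + $3,145.20 = $16,720.92
Per month = $16,720.92 ÷ 12 = $1,393.41
Required cushion = 2 × $1,393.41 = $2,786.82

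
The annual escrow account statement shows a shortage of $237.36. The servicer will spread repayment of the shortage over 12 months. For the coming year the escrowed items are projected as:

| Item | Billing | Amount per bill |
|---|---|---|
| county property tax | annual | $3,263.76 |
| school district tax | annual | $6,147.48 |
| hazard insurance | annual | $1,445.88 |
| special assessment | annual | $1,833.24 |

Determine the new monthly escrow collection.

$1,077.31

County property tax: $3,263.76 annually
School district tax: $6,147.48 annually
Hazard insurance: $1,445.88 annually
Special assessment: $1,833.24 annually
Total per year = $3,263.76 + $6,147.48 + $1,445.88 + $1,833.24 = $12,690.36
Monthly = $12,690.36 / 12 = $1,057.53
Shortage spread = $237.36 ÷ 12 = $19.78/mo
Adjusted monthly = $1,057.53 + $19.78 = $1,077.31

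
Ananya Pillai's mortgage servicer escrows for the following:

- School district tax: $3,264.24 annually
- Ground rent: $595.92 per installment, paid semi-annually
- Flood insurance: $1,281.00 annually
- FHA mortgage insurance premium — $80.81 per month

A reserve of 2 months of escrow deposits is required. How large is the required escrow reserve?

School district tax = $3,264.24 per year
Ground rent = $595.92 × 2 = $1,191.84 per year
Flood insurance = $1,281.00 per year
FHA mortgage insurance premium = $80.81 × 12 = $969.72 per year
Total per year = $6,706.80
Monthly = $6,706.80 / 12 = $558.90
Reserve = 2 × $558.90 = $1,117.80

$1,117.80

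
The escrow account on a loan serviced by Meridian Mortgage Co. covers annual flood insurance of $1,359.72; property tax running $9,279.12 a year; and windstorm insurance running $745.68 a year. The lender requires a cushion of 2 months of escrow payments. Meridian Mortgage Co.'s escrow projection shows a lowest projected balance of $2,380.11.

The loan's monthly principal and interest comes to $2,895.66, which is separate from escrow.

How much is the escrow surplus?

Flood insurance: $1,359.72 annually
Property tax: $9,279.12 annually
Windstorm insurance: $745.68 annually
Combined annual = $1,359.72 + $9,279.12 + $745.68 = $11,384.52
Monthly escrow = $11,384.52 ÷ 12 = $948.71
Required cushion = 2 × $948.71 = $1,897.42
Surplus = $2,380.11 − $1,897.42 = $482.69

$482.69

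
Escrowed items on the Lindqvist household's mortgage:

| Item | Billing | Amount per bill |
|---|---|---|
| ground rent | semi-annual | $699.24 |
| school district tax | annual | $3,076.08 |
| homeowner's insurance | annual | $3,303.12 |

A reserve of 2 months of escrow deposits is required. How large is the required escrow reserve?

Ground rent = $699.24 × 2 = $1,398.48/yr
School district tax = $3,076.08/yr
Homeowner's insurance = $3,303.12/yr
Total per year = $7,777.68
Monthly = $7,777.68 ÷ 12 = $648.14
Reserve = 2 × $648.14 = $1,296.28

$1,296.28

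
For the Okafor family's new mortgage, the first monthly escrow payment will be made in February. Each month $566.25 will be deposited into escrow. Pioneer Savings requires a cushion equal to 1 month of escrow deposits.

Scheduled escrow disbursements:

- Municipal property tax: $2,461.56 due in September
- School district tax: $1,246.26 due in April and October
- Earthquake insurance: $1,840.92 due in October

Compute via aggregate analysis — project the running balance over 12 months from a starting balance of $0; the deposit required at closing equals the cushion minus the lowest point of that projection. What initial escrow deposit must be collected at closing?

Cushion = 1 × $566.25 = $566.25
Trial balance (start $0, +$566.25 each month, − disbursements):
  Feb: +$566.25 → $566.25
  Mar: +$566.25 → $1,132.50
  Apr: +$566.25 − $1,246.26 → $452.49
  May: +$566.25 → $1,018.74
  Jun: +$566.25 → $1,584.99
  Jul: +$566.25 → $2,151.24
  Aug: +$566.25 → $2,717.49
  Sep: +$566.25 − $2,461.56 → $822.18
  Oct: +$566.25 − $3,087.18 → -$1,698.75
  Nov: +$566.25 → -$1,132.50
  Dec: +$566.25 → -$566.25
  Jan: +$566.25 → $0.00
Lowest trial balance = -$1,698.75 (Oct)
Initial deposit = cushion − low point = $566.25 − (-$1,698.75) = $2,265.00

$2,265.00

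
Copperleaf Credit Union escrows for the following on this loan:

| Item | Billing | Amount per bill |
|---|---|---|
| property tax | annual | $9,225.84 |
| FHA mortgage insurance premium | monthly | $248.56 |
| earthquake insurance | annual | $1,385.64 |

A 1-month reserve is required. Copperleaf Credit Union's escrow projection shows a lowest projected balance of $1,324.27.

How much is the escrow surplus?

Property tax: $9,225.84 annually
FHA mortgage insurance premium: $248.56 × 12 = $2,982.72 annually
Earthquake insurance: $1,385.64 annually
Total per year = $9,225.84 + $2,982.72 + $1,385.64 = $13,594.20
Monthly = $13,594.20 ÷ 12 = $1,132.85
Required cushion = 1 × $1,132.85 = $1,132.85
Excess over cushion: $1,324.27 − $1,132.85 = $191.42

$191.42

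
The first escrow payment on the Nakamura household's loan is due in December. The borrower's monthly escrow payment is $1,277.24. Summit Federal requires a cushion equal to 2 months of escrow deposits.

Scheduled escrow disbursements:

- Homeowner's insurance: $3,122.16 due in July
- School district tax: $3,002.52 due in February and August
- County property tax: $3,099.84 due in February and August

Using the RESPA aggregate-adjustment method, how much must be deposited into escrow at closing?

Cushion = 2 × $1,277.24 = $2,554.48
Trial balance (start $0, +$1,277.24 each month, − disbursements):
  Dec: +$1,277.24 → $1,277.24
  Jan: +$1,277.24 → $2,554.48
  Feb: +$1,277.24 − $6,102.36 → -$2,270.64
  Mar: +$1,277.24 → -$993.40
  Apr: +$1,277.24 → $283.84
  May: +$1,277.24 → $1,561.08
  Jun: +$1,277.24 → $2,838.32
  Jul: +$1,277.24 − $3,122.16 → $993.40
  Aug: +$1,277.24 − $6,102.36 → -$3,831.72
  Sep: +$1,277.24 → -$2,554.48
  Oct: +$1,277.24 → -$1,277.24
  Nov: +$1,277.24 → $0.00
Lowest trial balance = -$3,831.72 (Aug)
Initial deposit = cushion − low point = $2,554.48 − (-$3,831.72) = $6,386.20

$6,386.20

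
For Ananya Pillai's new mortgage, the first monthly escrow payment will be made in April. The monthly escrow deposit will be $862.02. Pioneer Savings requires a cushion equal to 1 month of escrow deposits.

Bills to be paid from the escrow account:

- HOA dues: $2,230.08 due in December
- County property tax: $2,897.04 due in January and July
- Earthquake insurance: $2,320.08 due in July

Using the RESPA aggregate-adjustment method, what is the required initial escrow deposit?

$2,631.06

Cushion = 1 × $862.02 = $862.02
Trial balance (start $0, +$862.02 each month, − disbursements):
  Apr: +$862.02 → $862.02
  May: +$862.02 → $1,724.04
  Jun: +$862.02 → $2,586.06
  Jul: +$862.02 − $5,217.12 → -$1,769.04
  Aug: +$862.02 → -$907.02
  Sep: +$862.02 → -$45.00
  Oct: +$862.02 → $817.02
  Nov: +$862.02 → $1,679.04
  Dec: +$862.02 − $2,230.08 → $310.98
  Jan: +$862.02 − $2,897.04 → -$1,724.04
  Feb: +$862.02 → -$862.02
  Mar: +$862.02 → $0.00
Lowest trial balance = -$1,769.04 (Jul)
Initial deposit = cushion − low point = $862.02 − (-$1,769.04) = $2,631.06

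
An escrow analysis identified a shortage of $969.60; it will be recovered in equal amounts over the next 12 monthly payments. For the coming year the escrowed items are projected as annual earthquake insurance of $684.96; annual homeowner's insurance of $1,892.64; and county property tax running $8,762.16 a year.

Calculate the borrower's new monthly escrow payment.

Earthquake insurance = $684.96 per year
Homeowner's insurance = $1,892.64 per year
County property tax = $8,762.16 per year
Total annual escrow = $11,339.76
Monthly = $11,339.76 / 12 = $944.98
Shortage per month = $969.60 / 12 = $80.80
New monthly escrow = $944.98 + $80.80 = $1,025.78

$1,025.78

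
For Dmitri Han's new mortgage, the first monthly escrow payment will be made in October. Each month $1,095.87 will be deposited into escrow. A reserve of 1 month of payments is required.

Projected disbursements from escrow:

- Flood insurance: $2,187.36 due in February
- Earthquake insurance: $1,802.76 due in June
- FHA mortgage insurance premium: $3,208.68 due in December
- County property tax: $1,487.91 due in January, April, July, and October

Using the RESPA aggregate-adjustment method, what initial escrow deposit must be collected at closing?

Cushion = 1 × $1,095.87 = $1,095.87
Trial balance (start $0, +$1,095.87 each month, − disbursements):
  Oct: +$1,095.87 − $1,487.91 → -$392.04
  Nov: +$1,095.87 → $703.83
  Dec: +$1,095.87 − $3,208.68 → -$1,408.98
  Jan: +$1,095.87 − $1,487.91 → -$1,801.02
  Feb: +$1,095.87 − $2,187.36 → -$2,892.51
  Mar: +$1,095.87 → -$1,796.64
  Apr: +$1,095.87 − $1,487.91 → -$2,188.68
  May: +$1,095.87 → -$1,092.81
  Jun: +$1,095.87 − $1,802.76 → -$1,799.70
  Jul: +$1,095.87 − $1,487.91 → -$2,191.74
  Aug: +$1,095.87 → -$1,095.87
  Sep: +$1,095.87 → $0.00
Lowest trial balance = -$2,892.51 (Feb)
Initial deposit = cushion − low point = $1,095.87 − (-$2,892.51) = $3,988.38

$3,988.38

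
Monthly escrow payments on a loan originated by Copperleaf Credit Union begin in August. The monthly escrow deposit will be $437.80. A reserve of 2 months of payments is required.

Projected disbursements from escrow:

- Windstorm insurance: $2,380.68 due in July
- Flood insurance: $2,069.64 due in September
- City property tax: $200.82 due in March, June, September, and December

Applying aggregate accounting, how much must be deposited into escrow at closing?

$2,270.46

Cushion = 2 × $437.80 = $875.60
Trial balance (start $0, +$437.80 each month, − disbursements):
  Aug: +$437.80 → $437.80
  Sep: +$437.80 − $2,270.46 → -$1,394.86
  Oct: +$437.80 → -$957.06
  Nov: +$437.80 → -$519.26
  Dec: +$437.80 − $200.82 → -$282.28
  Jan: +$437.80 → $155.52
  Feb: +$437.80 → $593.32
  Mar: +$437.80 − $200.82 → $830.30
  Apr: +$437.80 → $1,268.10
  May: +$437.80 → $1,705.90
  Jun: +$437.80 − $200.82 → $1,942.88
  Jul: +$437.80 − $2,380.68 → $0.00
Lowest trial balance = -$1,394.86 (Sep)
Initial deposit = cushion − low point = $875.60 − (-$1,394.86) = $2,270.46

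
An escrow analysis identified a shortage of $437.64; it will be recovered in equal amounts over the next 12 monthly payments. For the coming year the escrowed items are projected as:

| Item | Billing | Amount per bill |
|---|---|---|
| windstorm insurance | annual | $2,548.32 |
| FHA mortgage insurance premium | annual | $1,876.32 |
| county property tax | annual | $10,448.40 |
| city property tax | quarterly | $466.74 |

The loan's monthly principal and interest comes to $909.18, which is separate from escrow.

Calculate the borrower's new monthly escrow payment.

$1,431.47

Windstorm insurance: $2,548.32/yr
FHA mortgage insurance premium: $1,876.32/yr
County property tax: $10,448.40/yr
City property tax: $466.74 × 4 = $1,866.96/yr
Annual escrow total = $2,548.32 + $1,876.32 + $10,448.40 + $1,866.96 = $16,740.00
Base monthly escrow = $16,740.00 / 12 = $1,395.00
Shortage per month = $437.64 ÷ 12 = $36.47
Adjusted monthly = $1,395.00 + $36.47 = $1,431.47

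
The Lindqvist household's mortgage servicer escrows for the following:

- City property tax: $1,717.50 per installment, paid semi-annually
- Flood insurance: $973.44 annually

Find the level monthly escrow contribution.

$367.37

City property tax = $1,717.50 × 2 = $3,435.00/yr
Flood insurance = $973.44/yr
Combined annual = $3,435.00 + $973.44 = $4,408.44
Monthly escrow = $4,408.44 ÷ 12 = $367.37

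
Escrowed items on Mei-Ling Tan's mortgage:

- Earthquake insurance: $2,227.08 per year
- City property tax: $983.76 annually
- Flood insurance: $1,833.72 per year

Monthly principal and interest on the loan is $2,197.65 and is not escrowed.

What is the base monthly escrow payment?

Earthquake insurance = $2,227.08 annually
City property tax = $983.76 annually
Flood insurance = $1,833.72 annually
Total annual escrow = $2,227.08 + $983.76 + $1,833.72 = $5,044.56
Per month = $5,044.56 / 12 = $420.38

$420.38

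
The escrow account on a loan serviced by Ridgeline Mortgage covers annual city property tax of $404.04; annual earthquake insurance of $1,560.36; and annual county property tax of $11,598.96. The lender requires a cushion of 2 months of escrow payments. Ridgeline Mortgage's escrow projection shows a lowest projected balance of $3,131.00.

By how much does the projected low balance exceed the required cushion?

$870.44

City property tax — $404.04
Earthquake insurance — $1,560.36
County property tax — $11,598.96
Combined annual = $404.04 + $1,560.36 + $11,598.96 = $13,563.36
Monthly escrow = $13,563.36 ÷ 12 = $1,130.28
Required reserve = 2 × $1,130.28 = $2,260.56
Surplus = $3,131.00 − $2,260.56 = $870.44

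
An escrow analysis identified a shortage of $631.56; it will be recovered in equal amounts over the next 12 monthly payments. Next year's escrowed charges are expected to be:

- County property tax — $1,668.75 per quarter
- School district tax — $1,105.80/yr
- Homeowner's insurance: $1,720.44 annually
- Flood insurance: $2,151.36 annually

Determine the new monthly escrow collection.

$1,023.68

County property tax: $1,668.75 × 4 = $6,675.00/yr
School district tax: $1,105.80/yr
Homeowner's insurance: $1,720.44/yr
Flood insurance: $2,151.36/yr
Total per year = $11,652.60
Monthly = $11,652.60 ÷ 12 = $971.05
Shortage per month = $631.56 / 12 = $52.63
Adjusted monthly = $971.05 + $52.63 = $1,023.68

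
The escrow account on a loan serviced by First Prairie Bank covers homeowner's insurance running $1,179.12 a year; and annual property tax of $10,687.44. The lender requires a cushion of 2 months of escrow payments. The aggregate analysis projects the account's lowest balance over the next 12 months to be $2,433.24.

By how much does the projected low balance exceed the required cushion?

$455.48

Homeowner's insurance — $1,179.12
Property tax — $10,687.44
Yearly total = $11,866.56
Per month = $11,866.56 ÷ 12 = $988.88
Cushion = 2 × $988.88 = $1,977.76
Surplus = $2,433.24 − $1,977.76 = $455.48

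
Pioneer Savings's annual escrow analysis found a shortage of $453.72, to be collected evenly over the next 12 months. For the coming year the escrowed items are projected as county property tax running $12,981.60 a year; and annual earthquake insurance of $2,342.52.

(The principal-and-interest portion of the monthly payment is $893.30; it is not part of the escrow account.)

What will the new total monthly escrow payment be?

$1,314.82

County property tax — $12,981.60 per year
Earthquake insurance — $2,342.52 per year
Total per year = $12,981.60 + $2,342.52 = $15,324.12
Monthly = $15,324.12 ÷ 12 = $1,277.01
Monthly shortage recovery: $453.72 ÷ 12 = $37.81
Adjusted monthly = $1,277.01 + $37.81 = $1,314.82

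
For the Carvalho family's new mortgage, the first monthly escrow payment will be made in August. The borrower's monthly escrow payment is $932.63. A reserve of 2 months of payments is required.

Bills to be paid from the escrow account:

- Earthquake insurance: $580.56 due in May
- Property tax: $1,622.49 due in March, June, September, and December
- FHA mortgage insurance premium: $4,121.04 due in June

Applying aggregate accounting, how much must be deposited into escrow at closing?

$2,797.89

Cushion = 2 × $932.63 = $1,865.26
Trial balance (start $0, +$932.63 each month, − disbursements):
  Aug: +$932.63 → $932.63
  Sep: +$932.63 − $1,622.49 → $242.77
  Oct: +$932.63 → $1,175.40
  Nov: +$932.63 → $2,108.03
  Dec: +$932.63 − $1,622.49 → $1,418.17
  Jan: +$932.63 → $2,350.80
  Feb: +$932.63 → $3,283.43
  Mar: +$932.63 − $1,622.49 → $2,593.57
  Apr: +$932.63 → $3,526.20
  May: +$932.63 − $580.56 → $3,878.27
  Jun: +$932.63 − $5,743.53 → -$932.63
  Jul: +$932.63 → $0.00
Lowest trial balance = -$932.63 (Jun)
Initial deposit = cushion − low point = $1,865.26 − (-$932.63) = $2,797.89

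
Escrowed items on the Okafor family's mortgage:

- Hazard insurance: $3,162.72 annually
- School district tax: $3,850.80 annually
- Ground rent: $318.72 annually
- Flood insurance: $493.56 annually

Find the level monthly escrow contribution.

$652.15

Hazard insurance = $3,162.72 annually
School district tax = $3,850.80 annually
Ground rent = $318.72 annually
Flood insurance = $493.56 annually
Annual escrow total = $3,162.72 + $3,850.80 + $318.72 + $493.56 = $7,825.80
Per month = $7,825.80 ÷ 12 = $652.15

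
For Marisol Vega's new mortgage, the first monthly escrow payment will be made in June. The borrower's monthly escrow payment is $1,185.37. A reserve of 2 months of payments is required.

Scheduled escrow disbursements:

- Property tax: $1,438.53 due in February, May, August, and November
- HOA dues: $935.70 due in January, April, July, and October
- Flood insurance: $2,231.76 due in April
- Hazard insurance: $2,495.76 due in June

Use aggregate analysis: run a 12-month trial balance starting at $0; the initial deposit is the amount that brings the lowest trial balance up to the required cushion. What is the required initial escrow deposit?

$3,684.62

Cushion = 2 × $1,185.37 = $2,370.74
Trial balance (start $0, +$1,185.37 each month, − disbursements):
  Jun: +$1,185.37 − $2,495.76 → -$1,310.39
  Jul: +$1,185.37 − $935.70 → -$1,060.72
  Aug: +$1,185.37 − $1,438.53 → -$1,313.88
  Sep: +$1,185.37 → -$128.51
  Oct: +$1,185.37 − $935.70 → $121.16
  Nov: +$1,185.37 − $1,438.53 → -$132.00
  Dec: +$1,185.37 → $1,053.37
  Jan: +$1,185.37 − $935.70 → $1,303.04
  Feb: +$1,185.37 − $1,438.53 → $1,049.88
  Mar: +$1,185.37 → $2,235.25
  Apr: +$1,185.37 − $3,167.46 → $253.16
  May: +$1,185.37 − $1,438.53 → $0.00
Lowest trial balance = -$1,313.88 (Aug)
Initial deposit = cushion − low point = $2,370.74 − (-$1,313.88) = $3,684.62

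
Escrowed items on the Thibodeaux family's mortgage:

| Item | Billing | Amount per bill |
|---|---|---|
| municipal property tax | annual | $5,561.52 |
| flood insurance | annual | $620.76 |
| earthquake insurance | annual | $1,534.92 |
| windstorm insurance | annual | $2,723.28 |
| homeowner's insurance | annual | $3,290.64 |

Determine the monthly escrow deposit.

Municipal property tax = $5,561.52
Flood insurance = $620.76
Earthquake insurance = $1,534.92
Windstorm insurance = $2,723.28
Homeowner's insurance = $3,290.64
Total annual escrow = $13,731.12
Monthly escrow = $13,731.12 / 12 = $1,144.26

$1,144.26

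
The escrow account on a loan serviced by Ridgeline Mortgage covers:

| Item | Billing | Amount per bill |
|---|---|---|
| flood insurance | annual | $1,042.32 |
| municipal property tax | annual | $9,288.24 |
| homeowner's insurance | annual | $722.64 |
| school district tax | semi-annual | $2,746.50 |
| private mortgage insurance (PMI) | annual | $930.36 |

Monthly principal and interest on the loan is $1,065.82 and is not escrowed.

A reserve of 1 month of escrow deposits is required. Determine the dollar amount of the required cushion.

Flood insurance: $1,042.32/yr
Municipal property tax: $9,288.24/yr
Homeowner's insurance: $722.64/yr
School district tax: $2,746.50 × 2 = $5,493.00/yr
Private mortgage insurance (PMI): $930.36/yr
Combined annual = $17,476.56
Monthly escrow = $17,476.56 ÷ 12 = $1,456.38
Cushion = 1 × $1,456.38 = $1,456.38

$1,456.38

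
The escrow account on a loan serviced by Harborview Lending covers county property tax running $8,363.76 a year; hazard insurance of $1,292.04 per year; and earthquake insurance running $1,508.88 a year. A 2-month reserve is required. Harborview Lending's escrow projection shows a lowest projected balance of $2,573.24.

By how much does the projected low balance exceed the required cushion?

County property tax: $8,363.76 annually
Hazard insurance: $1,292.04 annually
Earthquake insurance: $1,508.88 annually
Total annual escrow = $8,363.76 + $1,292.04 + $1,508.88 = $11,164.68
Base monthly escrow = $11,164.68 ÷ 12 = $930.39
Cushion = 2 × $930.39 = $1,860.78
Surplus = $2,573.24 − $1,860.78 = $712.46

$712.46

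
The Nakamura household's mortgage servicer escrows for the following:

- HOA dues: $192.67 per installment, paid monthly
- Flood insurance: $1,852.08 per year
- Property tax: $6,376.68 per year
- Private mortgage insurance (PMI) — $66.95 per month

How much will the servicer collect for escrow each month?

HOA dues — $192.67 × 12 = $2,312.04/yr
Flood insurance — $1,852.08/yr
Property tax — $6,376.68/yr
Private mortgage insurance (PMI) — $66.95 × 12 = $803.40/yr
Total annual escrow = $2,312.04 + $1,852.08 + $6,376.68 + $803.40 = $11,344.20
Monthly = $11,344.20 ÷ 12 = $945.35

$945.35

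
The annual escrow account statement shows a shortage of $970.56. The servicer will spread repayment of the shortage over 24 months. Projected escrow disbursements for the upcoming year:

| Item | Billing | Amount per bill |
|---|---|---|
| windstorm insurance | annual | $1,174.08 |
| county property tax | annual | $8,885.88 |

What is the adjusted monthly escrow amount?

$878.77

Windstorm insurance: $1,174.08 annually
County property tax: $8,885.88 annually
Total annual escrow = $1,174.08 + $8,885.88 = $10,059.96
Monthly = $10,059.96 / 12 = $838.33
Monthly shortage recovery: $970.56 ÷ 24 = $40.44
Adjusted monthly = $838.33 + $40.44 = $878.77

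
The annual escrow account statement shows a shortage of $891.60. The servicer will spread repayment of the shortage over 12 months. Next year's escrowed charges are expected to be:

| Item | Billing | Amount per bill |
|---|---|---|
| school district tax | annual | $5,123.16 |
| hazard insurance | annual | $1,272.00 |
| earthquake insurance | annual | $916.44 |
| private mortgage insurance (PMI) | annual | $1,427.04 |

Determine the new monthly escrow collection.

$802.52

School district tax = $5,123.16
Hazard insurance = $1,272.00
Earthquake insurance = $916.44
Private mortgage insurance (PMI) = $1,427.04
Total per year = $5,123.16 + $1,272.00 + $916.44 + $1,427.04 = $8,738.64
Monthly = $8,738.64 ÷ 12 = $728.22
Monthly shortage recovery: $891.60 ÷ 12 = $74.30
Adjusted monthly = $728.22 + $74.30 = $802.52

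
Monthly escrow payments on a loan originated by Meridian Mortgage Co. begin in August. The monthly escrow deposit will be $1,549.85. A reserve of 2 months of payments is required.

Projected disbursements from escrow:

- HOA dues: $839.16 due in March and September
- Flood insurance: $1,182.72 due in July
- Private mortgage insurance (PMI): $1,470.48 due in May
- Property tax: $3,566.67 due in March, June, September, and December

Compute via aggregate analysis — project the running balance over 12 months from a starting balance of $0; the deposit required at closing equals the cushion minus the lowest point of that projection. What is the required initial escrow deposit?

Cushion = 2 × $1,549.85 = $3,099.70
Trial balance (start $0, +$1,549.85 each month, − disbursements):
  Aug: +$1,549.85 → $1,549.85
  Sep: +$1,549.85 − $4,405.83 → -$1,306.13
  Oct: +$1,549.85 → $243.72
  Nov: +$1,549.85 → $1,793.57
  Dec: +$1,549.85 − $3,566.67 → -$223.25
  Jan: +$1,549.85 → $1,326.60
  Feb: +$1,549.85 → $2,876.45
  Mar: +$1,549.85 − $4,405.83 → $20.47
  Apr: +$1,549.85 → $1,570.32
  May: +$1,549.85 − $1,470.48 → $1,649.69
  Jun: +$1,549.85 − $3,566.67 → -$367.13
  Jul: +$1,549.85 − $1,182.72 → $0.00
Lowest trial balance = -$1,306.13 (Sep)
Initial deposit = cushion − low point = $3,099.70 − (-$1,306.13) = $4,405.83

$4,405.83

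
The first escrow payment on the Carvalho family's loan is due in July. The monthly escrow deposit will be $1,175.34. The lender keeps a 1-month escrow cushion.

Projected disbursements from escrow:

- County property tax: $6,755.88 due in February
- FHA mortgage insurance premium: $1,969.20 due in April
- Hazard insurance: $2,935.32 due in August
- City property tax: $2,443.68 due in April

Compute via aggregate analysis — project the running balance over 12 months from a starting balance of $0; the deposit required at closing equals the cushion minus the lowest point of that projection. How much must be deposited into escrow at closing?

Cushion = 1 × $1,175.34 = $1,175.34
Trial balance (start $0, +$1,175.34 each month, − disbursements):
  Jul: +$1,175.34 → $1,175.34
  Aug: +$1,175.34 − $2,935.32 → -$584.64
  Sep: +$1,175.34 → $590.70
  Oct: +$1,175.34 → $1,766.04
  Nov: +$1,175.34 → $2,941.38
  Dec: +$1,175.34 → $4,116.72
  Jan: +$1,175.34 → $5,292.06
  Feb: +$1,175.34 − $6,755.88 → -$288.48
  Mar: +$1,175.34 → $886.86
  Apr: +$1,175.34 − $4,412.88 → -$2,350.68
  May: +$1,175.34 → -$1,175.34
  Jun: +$1,175.34 → $0.00
Lowest trial balance = -$2,350.68 (Apr)
Initial deposit = cushion − low point = $1,175.34 − (-$2,350.68) = $3,526.02

$3,526.02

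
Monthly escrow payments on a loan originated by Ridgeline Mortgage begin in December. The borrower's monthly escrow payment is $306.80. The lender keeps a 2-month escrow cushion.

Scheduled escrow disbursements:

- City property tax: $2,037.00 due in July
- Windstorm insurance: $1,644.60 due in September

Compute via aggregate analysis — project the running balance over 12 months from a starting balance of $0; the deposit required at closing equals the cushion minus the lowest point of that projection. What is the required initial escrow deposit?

Cushion = 2 × $306.80 = $613.60
Trial balance (start $0, +$306.80 each month, − disbursements):
  Dec: +$306.80 → $306.80
  Jan: +$306.80 → $613.60
  Feb: +$306.80 → $920.40
  Mar: +$306.80 → $1,227.20
  Apr: +$306.80 → $1,534.00
  May: +$306.80 → $1,840.80
  Jun: +$306.80 → $2,147.60
  Jul: +$306.80 − $2,037.00 → $417.40
  Aug: +$306.80 → $724.20
  Sep: +$306.80 − $1,644.60 → -$613.60
  Oct: +$306.80 → -$306.80
  Nov: +$306.80 → $0.00
Lowest trial balance = -$613.60 (Sep)
Initial deposit = cushion − low point = $613.60 − (-$613.60) = $1,227.20

$1,227.20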